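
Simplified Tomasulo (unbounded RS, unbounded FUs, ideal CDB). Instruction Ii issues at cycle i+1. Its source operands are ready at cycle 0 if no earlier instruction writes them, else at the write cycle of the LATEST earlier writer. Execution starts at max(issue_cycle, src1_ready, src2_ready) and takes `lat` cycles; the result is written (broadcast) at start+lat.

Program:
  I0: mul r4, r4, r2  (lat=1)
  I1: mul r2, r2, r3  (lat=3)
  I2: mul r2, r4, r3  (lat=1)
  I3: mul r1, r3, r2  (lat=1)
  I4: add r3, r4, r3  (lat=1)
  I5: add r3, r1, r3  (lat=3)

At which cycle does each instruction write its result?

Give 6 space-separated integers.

Answer: 2 5 4 5 6 9

Derivation:
I0 mul r4: issue@1 deps=(None,None) exec_start@1 write@2
I1 mul r2: issue@2 deps=(None,None) exec_start@2 write@5
I2 mul r2: issue@3 deps=(0,None) exec_start@3 write@4
I3 mul r1: issue@4 deps=(None,2) exec_start@4 write@5
I4 add r3: issue@5 deps=(0,None) exec_start@5 write@6
I5 add r3: issue@6 deps=(3,4) exec_start@6 write@9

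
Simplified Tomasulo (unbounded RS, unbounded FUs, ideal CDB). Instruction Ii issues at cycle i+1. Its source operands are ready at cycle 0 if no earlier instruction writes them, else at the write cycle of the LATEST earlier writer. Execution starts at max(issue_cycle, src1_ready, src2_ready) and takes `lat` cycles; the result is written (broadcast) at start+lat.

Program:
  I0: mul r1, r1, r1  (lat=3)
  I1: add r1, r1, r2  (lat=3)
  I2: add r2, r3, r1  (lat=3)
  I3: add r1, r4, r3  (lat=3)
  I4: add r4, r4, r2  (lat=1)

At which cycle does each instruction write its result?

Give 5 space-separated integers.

I0 mul r1: issue@1 deps=(None,None) exec_start@1 write@4
I1 add r1: issue@2 deps=(0,None) exec_start@4 write@7
I2 add r2: issue@3 deps=(None,1) exec_start@7 write@10
I3 add r1: issue@4 deps=(None,None) exec_start@4 write@7
I4 add r4: issue@5 deps=(None,2) exec_start@10 write@11

Answer: 4 7 10 7 11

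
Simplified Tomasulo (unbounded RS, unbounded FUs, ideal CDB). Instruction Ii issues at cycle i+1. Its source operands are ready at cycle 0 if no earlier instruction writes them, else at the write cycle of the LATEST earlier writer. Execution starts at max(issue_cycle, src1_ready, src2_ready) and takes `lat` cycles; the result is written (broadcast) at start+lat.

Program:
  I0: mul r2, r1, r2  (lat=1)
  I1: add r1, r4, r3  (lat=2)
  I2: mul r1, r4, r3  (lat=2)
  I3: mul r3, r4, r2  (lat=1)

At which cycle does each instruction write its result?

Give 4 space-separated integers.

Answer: 2 4 5 5

Derivation:
I0 mul r2: issue@1 deps=(None,None) exec_start@1 write@2
I1 add r1: issue@2 deps=(None,None) exec_start@2 write@4
I2 mul r1: issue@3 deps=(None,None) exec_start@3 write@5
I3 mul r3: issue@4 deps=(None,0) exec_start@4 write@5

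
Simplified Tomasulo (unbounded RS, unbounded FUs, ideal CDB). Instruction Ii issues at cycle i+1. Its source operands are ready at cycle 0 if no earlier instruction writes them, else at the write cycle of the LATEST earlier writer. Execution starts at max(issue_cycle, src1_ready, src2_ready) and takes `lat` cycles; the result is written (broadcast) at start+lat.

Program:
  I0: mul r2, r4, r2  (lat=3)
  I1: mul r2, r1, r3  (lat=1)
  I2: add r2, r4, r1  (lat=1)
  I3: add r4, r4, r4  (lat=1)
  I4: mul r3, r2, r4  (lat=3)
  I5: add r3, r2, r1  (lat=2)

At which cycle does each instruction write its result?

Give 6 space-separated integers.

Answer: 4 3 4 5 8 8

Derivation:
I0 mul r2: issue@1 deps=(None,None) exec_start@1 write@4
I1 mul r2: issue@2 deps=(None,None) exec_start@2 write@3
I2 add r2: issue@3 deps=(None,None) exec_start@3 write@4
I3 add r4: issue@4 deps=(None,None) exec_start@4 write@5
I4 mul r3: issue@5 deps=(2,3) exec_start@5 write@8
I5 add r3: issue@6 deps=(2,None) exec_start@6 write@8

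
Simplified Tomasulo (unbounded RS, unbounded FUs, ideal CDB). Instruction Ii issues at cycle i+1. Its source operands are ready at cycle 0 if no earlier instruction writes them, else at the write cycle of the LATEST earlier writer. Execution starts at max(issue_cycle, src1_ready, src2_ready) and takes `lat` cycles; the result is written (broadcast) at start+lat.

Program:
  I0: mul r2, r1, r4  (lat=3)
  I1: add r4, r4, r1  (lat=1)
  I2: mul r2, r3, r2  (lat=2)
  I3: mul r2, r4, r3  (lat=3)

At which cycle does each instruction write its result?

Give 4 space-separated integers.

Answer: 4 3 6 7

Derivation:
I0 mul r2: issue@1 deps=(None,None) exec_start@1 write@4
I1 add r4: issue@2 deps=(None,None) exec_start@2 write@3
I2 mul r2: issue@3 deps=(None,0) exec_start@4 write@6
I3 mul r2: issue@4 deps=(1,None) exec_start@4 write@7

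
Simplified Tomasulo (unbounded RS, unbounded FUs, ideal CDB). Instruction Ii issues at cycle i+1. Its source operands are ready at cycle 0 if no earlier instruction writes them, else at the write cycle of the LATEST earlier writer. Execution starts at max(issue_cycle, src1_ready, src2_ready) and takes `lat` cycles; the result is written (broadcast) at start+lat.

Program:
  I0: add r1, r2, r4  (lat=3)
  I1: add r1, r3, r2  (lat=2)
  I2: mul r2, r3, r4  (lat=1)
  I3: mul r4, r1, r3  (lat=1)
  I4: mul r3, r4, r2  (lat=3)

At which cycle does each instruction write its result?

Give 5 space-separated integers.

I0 add r1: issue@1 deps=(None,None) exec_start@1 write@4
I1 add r1: issue@2 deps=(None,None) exec_start@2 write@4
I2 mul r2: issue@3 deps=(None,None) exec_start@3 write@4
I3 mul r4: issue@4 deps=(1,None) exec_start@4 write@5
I4 mul r3: issue@5 deps=(3,2) exec_start@5 write@8

Answer: 4 4 4 5 8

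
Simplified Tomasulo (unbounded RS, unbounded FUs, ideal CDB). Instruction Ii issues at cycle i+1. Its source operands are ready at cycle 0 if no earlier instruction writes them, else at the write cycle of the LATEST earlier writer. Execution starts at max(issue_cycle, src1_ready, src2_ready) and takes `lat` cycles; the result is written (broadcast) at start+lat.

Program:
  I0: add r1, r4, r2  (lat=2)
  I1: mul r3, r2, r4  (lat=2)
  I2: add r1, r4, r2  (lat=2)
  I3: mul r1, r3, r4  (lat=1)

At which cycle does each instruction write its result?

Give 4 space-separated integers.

Answer: 3 4 5 5

Derivation:
I0 add r1: issue@1 deps=(None,None) exec_start@1 write@3
I1 mul r3: issue@2 deps=(None,None) exec_start@2 write@4
I2 add r1: issue@3 deps=(None,None) exec_start@3 write@5
I3 mul r1: issue@4 deps=(1,None) exec_start@4 write@5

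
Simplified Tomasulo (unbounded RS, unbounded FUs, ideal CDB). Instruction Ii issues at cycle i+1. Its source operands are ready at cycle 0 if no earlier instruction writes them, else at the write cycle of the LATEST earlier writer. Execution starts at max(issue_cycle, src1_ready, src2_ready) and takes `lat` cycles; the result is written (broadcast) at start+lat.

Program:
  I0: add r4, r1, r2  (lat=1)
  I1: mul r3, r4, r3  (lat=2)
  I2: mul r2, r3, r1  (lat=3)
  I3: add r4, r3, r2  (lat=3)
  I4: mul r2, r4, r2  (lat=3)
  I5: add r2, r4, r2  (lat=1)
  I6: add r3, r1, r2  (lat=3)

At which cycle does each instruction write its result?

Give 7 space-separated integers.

I0 add r4: issue@1 deps=(None,None) exec_start@1 write@2
I1 mul r3: issue@2 deps=(0,None) exec_start@2 write@4
I2 mul r2: issue@3 deps=(1,None) exec_start@4 write@7
I3 add r4: issue@4 deps=(1,2) exec_start@7 write@10
I4 mul r2: issue@5 deps=(3,2) exec_start@10 write@13
I5 add r2: issue@6 deps=(3,4) exec_start@13 write@14
I6 add r3: issue@7 deps=(None,5) exec_start@14 write@17

Answer: 2 4 7 10 13 14 17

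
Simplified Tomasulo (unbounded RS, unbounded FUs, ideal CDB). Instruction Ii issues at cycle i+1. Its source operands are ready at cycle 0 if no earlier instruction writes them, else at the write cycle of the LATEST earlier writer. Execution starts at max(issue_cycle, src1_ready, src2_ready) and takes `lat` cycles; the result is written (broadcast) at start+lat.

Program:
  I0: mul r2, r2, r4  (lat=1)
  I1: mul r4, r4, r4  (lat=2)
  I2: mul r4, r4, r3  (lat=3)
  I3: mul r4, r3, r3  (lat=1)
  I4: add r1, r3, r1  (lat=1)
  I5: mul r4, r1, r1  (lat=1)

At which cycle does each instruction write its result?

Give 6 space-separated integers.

I0 mul r2: issue@1 deps=(None,None) exec_start@1 write@2
I1 mul r4: issue@2 deps=(None,None) exec_start@2 write@4
I2 mul r4: issue@3 deps=(1,None) exec_start@4 write@7
I3 mul r4: issue@4 deps=(None,None) exec_start@4 write@5
I4 add r1: issue@5 deps=(None,None) exec_start@5 write@6
I5 mul r4: issue@6 deps=(4,4) exec_start@6 write@7

Answer: 2 4 7 5 6 7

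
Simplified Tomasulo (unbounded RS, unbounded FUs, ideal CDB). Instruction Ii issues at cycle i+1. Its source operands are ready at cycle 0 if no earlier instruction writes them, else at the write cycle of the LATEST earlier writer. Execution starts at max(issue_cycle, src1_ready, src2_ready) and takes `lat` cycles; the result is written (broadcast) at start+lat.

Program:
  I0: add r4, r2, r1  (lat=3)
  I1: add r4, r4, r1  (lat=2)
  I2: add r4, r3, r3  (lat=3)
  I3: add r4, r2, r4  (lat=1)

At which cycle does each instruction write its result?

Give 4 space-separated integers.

Answer: 4 6 6 7

Derivation:
I0 add r4: issue@1 deps=(None,None) exec_start@1 write@4
I1 add r4: issue@2 deps=(0,None) exec_start@4 write@6
I2 add r4: issue@3 deps=(None,None) exec_start@3 write@6
I3 add r4: issue@4 deps=(None,2) exec_start@6 write@7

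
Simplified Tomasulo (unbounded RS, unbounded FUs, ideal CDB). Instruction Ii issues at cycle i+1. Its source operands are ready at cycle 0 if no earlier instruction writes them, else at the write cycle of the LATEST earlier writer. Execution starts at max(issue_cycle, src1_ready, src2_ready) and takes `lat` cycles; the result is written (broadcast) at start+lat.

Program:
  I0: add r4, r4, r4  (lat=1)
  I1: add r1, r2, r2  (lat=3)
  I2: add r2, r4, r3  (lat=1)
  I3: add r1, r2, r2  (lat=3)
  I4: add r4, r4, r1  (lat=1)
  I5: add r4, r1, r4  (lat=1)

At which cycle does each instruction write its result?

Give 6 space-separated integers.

Answer: 2 5 4 7 8 9

Derivation:
I0 add r4: issue@1 deps=(None,None) exec_start@1 write@2
I1 add r1: issue@2 deps=(None,None) exec_start@2 write@5
I2 add r2: issue@3 deps=(0,None) exec_start@3 write@4
I3 add r1: issue@4 deps=(2,2) exec_start@4 write@7
I4 add r4: issue@5 deps=(0,3) exec_start@7 write@8
I5 add r4: issue@6 deps=(3,4) exec_start@8 write@9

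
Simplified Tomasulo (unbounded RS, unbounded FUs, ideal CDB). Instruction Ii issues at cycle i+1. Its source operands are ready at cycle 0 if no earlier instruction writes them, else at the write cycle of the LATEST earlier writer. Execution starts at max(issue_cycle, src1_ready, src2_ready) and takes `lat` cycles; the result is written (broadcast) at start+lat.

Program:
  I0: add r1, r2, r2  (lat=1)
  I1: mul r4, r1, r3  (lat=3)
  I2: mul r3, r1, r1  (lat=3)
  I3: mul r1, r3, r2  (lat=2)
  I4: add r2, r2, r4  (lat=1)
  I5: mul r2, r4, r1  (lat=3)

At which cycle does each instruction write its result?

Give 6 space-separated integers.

Answer: 2 5 6 8 6 11

Derivation:
I0 add r1: issue@1 deps=(None,None) exec_start@1 write@2
I1 mul r4: issue@2 deps=(0,None) exec_start@2 write@5
I2 mul r3: issue@3 deps=(0,0) exec_start@3 write@6
I3 mul r1: issue@4 deps=(2,None) exec_start@6 write@8
I4 add r2: issue@5 deps=(None,1) exec_start@5 write@6
I5 mul r2: issue@6 deps=(1,3) exec_start@8 write@11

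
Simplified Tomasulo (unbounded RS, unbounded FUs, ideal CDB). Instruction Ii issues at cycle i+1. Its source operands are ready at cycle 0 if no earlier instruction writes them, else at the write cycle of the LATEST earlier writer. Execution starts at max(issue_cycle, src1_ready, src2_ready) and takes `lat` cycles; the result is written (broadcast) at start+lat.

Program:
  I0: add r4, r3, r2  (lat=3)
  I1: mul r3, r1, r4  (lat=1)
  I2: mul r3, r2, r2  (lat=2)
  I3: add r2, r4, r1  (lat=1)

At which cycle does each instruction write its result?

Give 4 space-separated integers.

Answer: 4 5 5 5

Derivation:
I0 add r4: issue@1 deps=(None,None) exec_start@1 write@4
I1 mul r3: issue@2 deps=(None,0) exec_start@4 write@5
I2 mul r3: issue@3 deps=(None,None) exec_start@3 write@5
I3 add r2: issue@4 deps=(0,None) exec_start@4 write@5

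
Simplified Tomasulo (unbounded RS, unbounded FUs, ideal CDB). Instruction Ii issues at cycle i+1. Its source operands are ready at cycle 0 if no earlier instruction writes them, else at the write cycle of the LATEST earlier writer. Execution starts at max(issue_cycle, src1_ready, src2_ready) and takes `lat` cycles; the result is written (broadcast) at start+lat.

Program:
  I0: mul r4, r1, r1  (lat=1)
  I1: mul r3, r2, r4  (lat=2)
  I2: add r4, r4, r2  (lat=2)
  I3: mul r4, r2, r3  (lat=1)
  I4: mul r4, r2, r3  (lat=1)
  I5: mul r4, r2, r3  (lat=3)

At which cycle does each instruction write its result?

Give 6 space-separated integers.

I0 mul r4: issue@1 deps=(None,None) exec_start@1 write@2
I1 mul r3: issue@2 deps=(None,0) exec_start@2 write@4
I2 add r4: issue@3 deps=(0,None) exec_start@3 write@5
I3 mul r4: issue@4 deps=(None,1) exec_start@4 write@5
I4 mul r4: issue@5 deps=(None,1) exec_start@5 write@6
I5 mul r4: issue@6 deps=(None,1) exec_start@6 write@9

Answer: 2 4 5 5 6 9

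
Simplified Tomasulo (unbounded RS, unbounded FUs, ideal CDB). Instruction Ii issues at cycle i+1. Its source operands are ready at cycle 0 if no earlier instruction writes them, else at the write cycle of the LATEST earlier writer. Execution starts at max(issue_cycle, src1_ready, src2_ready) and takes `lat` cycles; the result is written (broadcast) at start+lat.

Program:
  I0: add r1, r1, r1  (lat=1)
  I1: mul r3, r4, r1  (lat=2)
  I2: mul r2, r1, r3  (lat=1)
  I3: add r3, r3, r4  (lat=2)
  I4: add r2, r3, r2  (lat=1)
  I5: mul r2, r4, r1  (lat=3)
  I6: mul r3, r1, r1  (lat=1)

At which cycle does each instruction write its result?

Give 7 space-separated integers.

Answer: 2 4 5 6 7 9 8

Derivation:
I0 add r1: issue@1 deps=(None,None) exec_start@1 write@2
I1 mul r3: issue@2 deps=(None,0) exec_start@2 write@4
I2 mul r2: issue@3 deps=(0,1) exec_start@4 write@5
I3 add r3: issue@4 deps=(1,None) exec_start@4 write@6
I4 add r2: issue@5 deps=(3,2) exec_start@6 write@7
I5 mul r2: issue@6 deps=(None,0) exec_start@6 write@9
I6 mul r3: issue@7 deps=(0,0) exec_start@7 write@8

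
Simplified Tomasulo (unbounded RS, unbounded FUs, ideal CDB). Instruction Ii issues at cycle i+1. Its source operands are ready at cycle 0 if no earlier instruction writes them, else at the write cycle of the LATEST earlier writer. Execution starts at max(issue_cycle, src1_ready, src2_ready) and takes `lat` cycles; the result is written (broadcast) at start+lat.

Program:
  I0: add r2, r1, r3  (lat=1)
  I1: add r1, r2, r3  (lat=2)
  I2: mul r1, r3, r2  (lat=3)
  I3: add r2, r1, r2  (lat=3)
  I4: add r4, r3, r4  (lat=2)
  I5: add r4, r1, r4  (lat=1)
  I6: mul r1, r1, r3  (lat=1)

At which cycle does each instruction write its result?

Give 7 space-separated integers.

I0 add r2: issue@1 deps=(None,None) exec_start@1 write@2
I1 add r1: issue@2 deps=(0,None) exec_start@2 write@4
I2 mul r1: issue@3 deps=(None,0) exec_start@3 write@6
I3 add r2: issue@4 deps=(2,0) exec_start@6 write@9
I4 add r4: issue@5 deps=(None,None) exec_start@5 write@7
I5 add r4: issue@6 deps=(2,4) exec_start@7 write@8
I6 mul r1: issue@7 deps=(2,None) exec_start@7 write@8

Answer: 2 4 6 9 7 8 8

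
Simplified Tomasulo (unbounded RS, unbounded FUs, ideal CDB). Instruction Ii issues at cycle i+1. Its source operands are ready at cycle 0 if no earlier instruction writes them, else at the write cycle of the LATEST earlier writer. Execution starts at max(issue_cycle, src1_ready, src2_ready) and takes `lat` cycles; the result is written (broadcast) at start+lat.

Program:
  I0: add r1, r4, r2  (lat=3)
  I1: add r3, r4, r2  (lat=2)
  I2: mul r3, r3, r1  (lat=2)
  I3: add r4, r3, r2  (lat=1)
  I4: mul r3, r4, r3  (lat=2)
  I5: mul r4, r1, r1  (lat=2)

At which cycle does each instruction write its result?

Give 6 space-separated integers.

Answer: 4 4 6 7 9 8

Derivation:
I0 add r1: issue@1 deps=(None,None) exec_start@1 write@4
I1 add r3: issue@2 deps=(None,None) exec_start@2 write@4
I2 mul r3: issue@3 deps=(1,0) exec_start@4 write@6
I3 add r4: issue@4 deps=(2,None) exec_start@6 write@7
I4 mul r3: issue@5 deps=(3,2) exec_start@7 write@9
I5 mul r4: issue@6 deps=(0,0) exec_start@6 write@8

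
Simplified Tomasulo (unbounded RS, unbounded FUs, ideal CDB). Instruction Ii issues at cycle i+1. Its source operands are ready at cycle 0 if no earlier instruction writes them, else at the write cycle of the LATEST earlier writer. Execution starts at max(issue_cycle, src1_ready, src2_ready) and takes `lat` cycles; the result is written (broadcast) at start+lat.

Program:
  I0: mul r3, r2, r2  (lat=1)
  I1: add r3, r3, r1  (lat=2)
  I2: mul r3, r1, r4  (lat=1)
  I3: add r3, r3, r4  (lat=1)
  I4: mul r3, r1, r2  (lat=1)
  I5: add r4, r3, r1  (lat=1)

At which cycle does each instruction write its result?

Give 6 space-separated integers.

I0 mul r3: issue@1 deps=(None,None) exec_start@1 write@2
I1 add r3: issue@2 deps=(0,None) exec_start@2 write@4
I2 mul r3: issue@3 deps=(None,None) exec_start@3 write@4
I3 add r3: issue@4 deps=(2,None) exec_start@4 write@5
I4 mul r3: issue@5 deps=(None,None) exec_start@5 write@6
I5 add r4: issue@6 deps=(4,None) exec_start@6 write@7

Answer: 2 4 4 5 6 7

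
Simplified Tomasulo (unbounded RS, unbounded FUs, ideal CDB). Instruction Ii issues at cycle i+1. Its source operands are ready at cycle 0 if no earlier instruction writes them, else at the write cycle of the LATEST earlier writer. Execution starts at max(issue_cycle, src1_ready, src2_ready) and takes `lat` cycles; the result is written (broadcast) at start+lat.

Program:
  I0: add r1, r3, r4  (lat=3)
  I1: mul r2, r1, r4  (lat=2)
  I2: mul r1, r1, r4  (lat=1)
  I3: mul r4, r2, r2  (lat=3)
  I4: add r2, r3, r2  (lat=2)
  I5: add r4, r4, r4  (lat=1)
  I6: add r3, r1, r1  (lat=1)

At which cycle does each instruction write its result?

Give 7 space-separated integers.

Answer: 4 6 5 9 8 10 8

Derivation:
I0 add r1: issue@1 deps=(None,None) exec_start@1 write@4
I1 mul r2: issue@2 deps=(0,None) exec_start@4 write@6
I2 mul r1: issue@3 deps=(0,None) exec_start@4 write@5
I3 mul r4: issue@4 deps=(1,1) exec_start@6 write@9
I4 add r2: issue@5 deps=(None,1) exec_start@6 write@8
I5 add r4: issue@6 deps=(3,3) exec_start@9 write@10
I6 add r3: issue@7 deps=(2,2) exec_start@7 write@8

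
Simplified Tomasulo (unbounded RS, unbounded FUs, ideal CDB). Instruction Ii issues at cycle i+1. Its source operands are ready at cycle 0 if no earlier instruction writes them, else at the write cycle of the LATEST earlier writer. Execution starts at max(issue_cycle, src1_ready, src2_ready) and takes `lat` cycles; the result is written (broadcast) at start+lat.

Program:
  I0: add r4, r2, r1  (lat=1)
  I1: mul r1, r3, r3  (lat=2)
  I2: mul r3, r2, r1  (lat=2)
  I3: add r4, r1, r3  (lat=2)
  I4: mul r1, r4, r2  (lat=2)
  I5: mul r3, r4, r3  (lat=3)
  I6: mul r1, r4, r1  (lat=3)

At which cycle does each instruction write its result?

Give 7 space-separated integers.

Answer: 2 4 6 8 10 11 13

Derivation:
I0 add r4: issue@1 deps=(None,None) exec_start@1 write@2
I1 mul r1: issue@2 deps=(None,None) exec_start@2 write@4
I2 mul r3: issue@3 deps=(None,1) exec_start@4 write@6
I3 add r4: issue@4 deps=(1,2) exec_start@6 write@8
I4 mul r1: issue@5 deps=(3,None) exec_start@8 write@10
I5 mul r3: issue@6 deps=(3,2) exec_start@8 write@11
I6 mul r1: issue@7 deps=(3,4) exec_start@10 write@13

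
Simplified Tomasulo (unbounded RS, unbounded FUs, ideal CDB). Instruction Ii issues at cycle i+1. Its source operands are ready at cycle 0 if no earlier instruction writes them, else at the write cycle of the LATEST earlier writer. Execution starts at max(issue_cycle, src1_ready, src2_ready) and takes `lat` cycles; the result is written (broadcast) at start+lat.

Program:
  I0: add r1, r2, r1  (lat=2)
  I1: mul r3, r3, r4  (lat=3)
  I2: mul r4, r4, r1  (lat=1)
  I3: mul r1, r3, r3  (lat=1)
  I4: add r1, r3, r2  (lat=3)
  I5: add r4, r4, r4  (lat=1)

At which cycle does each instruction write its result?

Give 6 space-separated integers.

Answer: 3 5 4 6 8 7

Derivation:
I0 add r1: issue@1 deps=(None,None) exec_start@1 write@3
I1 mul r3: issue@2 deps=(None,None) exec_start@2 write@5
I2 mul r4: issue@3 deps=(None,0) exec_start@3 write@4
I3 mul r1: issue@4 deps=(1,1) exec_start@5 write@6
I4 add r1: issue@5 deps=(1,None) exec_start@5 write@8
I5 add r4: issue@6 deps=(2,2) exec_start@6 write@7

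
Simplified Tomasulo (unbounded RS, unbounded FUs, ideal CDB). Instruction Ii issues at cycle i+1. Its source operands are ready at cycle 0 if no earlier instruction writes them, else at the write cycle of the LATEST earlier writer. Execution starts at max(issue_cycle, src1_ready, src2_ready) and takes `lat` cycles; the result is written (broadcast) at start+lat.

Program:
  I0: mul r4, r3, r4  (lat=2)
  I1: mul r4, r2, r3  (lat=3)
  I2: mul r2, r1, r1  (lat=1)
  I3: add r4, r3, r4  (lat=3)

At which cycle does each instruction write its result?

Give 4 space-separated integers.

Answer: 3 5 4 8

Derivation:
I0 mul r4: issue@1 deps=(None,None) exec_start@1 write@3
I1 mul r4: issue@2 deps=(None,None) exec_start@2 write@5
I2 mul r2: issue@3 deps=(None,None) exec_start@3 write@4
I3 add r4: issue@4 deps=(None,1) exec_start@5 write@8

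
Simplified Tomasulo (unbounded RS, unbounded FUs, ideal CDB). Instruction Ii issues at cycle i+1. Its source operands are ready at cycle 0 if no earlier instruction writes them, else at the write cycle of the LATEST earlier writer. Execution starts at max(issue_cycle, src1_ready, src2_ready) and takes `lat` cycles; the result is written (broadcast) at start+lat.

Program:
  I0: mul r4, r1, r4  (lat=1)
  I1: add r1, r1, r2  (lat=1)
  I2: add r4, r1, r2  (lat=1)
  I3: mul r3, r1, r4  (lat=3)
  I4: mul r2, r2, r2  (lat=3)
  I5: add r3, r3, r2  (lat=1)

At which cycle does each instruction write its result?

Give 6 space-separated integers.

I0 mul r4: issue@1 deps=(None,None) exec_start@1 write@2
I1 add r1: issue@2 deps=(None,None) exec_start@2 write@3
I2 add r4: issue@3 deps=(1,None) exec_start@3 write@4
I3 mul r3: issue@4 deps=(1,2) exec_start@4 write@7
I4 mul r2: issue@5 deps=(None,None) exec_start@5 write@8
I5 add r3: issue@6 deps=(3,4) exec_start@8 write@9

Answer: 2 3 4 7 8 9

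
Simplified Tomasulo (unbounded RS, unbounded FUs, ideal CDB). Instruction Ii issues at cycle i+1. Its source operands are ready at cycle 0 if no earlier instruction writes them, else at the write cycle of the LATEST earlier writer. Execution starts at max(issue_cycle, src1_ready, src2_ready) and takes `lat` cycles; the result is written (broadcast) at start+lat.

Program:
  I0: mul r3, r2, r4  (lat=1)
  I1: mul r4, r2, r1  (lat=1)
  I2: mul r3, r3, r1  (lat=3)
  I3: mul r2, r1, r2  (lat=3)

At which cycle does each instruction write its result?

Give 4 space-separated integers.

I0 mul r3: issue@1 deps=(None,None) exec_start@1 write@2
I1 mul r4: issue@2 deps=(None,None) exec_start@2 write@3
I2 mul r3: issue@3 deps=(0,None) exec_start@3 write@6
I3 mul r2: issue@4 deps=(None,None) exec_start@4 write@7

Answer: 2 3 6 7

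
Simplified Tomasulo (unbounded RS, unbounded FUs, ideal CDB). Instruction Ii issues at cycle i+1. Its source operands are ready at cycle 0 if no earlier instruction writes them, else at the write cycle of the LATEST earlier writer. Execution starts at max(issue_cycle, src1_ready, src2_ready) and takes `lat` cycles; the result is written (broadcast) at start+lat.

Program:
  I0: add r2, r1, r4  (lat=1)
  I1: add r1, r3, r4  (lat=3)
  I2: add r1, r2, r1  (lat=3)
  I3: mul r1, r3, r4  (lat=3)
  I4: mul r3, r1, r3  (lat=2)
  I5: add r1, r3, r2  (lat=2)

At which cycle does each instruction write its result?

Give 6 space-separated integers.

Answer: 2 5 8 7 9 11

Derivation:
I0 add r2: issue@1 deps=(None,None) exec_start@1 write@2
I1 add r1: issue@2 deps=(None,None) exec_start@2 write@5
I2 add r1: issue@3 deps=(0,1) exec_start@5 write@8
I3 mul r1: issue@4 deps=(None,None) exec_start@4 write@7
I4 mul r3: issue@5 deps=(3,None) exec_start@7 write@9
I5 add r1: issue@6 deps=(4,0) exec_start@9 write@11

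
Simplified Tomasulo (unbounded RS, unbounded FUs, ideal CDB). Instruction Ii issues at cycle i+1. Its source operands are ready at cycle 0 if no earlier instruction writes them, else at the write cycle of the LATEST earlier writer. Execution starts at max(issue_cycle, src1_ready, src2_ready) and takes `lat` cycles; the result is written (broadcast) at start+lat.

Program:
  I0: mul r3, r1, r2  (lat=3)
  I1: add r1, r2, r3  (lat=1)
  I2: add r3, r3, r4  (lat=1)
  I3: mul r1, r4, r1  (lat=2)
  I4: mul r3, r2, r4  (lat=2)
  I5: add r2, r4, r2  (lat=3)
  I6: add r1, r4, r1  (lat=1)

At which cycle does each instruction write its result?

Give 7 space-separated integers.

Answer: 4 5 5 7 7 9 8

Derivation:
I0 mul r3: issue@1 deps=(None,None) exec_start@1 write@4
I1 add r1: issue@2 deps=(None,0) exec_start@4 write@5
I2 add r3: issue@3 deps=(0,None) exec_start@4 write@5
I3 mul r1: issue@4 deps=(None,1) exec_start@5 write@7
I4 mul r3: issue@5 deps=(None,None) exec_start@5 write@7
I5 add r2: issue@6 deps=(None,None) exec_start@6 write@9
I6 add r1: issue@7 deps=(None,3) exec_start@7 write@8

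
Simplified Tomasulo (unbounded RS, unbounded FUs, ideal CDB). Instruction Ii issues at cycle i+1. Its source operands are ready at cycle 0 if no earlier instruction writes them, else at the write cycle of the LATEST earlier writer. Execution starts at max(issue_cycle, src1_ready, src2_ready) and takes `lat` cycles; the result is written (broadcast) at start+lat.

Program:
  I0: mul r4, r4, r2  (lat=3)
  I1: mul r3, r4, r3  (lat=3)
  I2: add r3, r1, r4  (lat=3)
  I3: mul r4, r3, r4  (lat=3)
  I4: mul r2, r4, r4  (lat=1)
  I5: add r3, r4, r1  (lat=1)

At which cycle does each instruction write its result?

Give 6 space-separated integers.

Answer: 4 7 7 10 11 11

Derivation:
I0 mul r4: issue@1 deps=(None,None) exec_start@1 write@4
I1 mul r3: issue@2 deps=(0,None) exec_start@4 write@7
I2 add r3: issue@3 deps=(None,0) exec_start@4 write@7
I3 mul r4: issue@4 deps=(2,0) exec_start@7 write@10
I4 mul r2: issue@5 deps=(3,3) exec_start@10 write@11
I5 add r3: issue@6 deps=(3,None) exec_start@10 write@11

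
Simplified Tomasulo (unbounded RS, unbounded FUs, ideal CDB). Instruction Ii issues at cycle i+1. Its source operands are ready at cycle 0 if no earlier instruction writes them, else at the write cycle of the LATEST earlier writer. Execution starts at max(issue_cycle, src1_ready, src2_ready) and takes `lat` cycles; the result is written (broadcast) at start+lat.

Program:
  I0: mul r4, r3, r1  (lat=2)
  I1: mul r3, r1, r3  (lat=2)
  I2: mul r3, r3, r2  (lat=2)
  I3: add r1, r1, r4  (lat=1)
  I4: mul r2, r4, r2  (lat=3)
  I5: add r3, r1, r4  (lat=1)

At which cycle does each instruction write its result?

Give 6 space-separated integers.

I0 mul r4: issue@1 deps=(None,None) exec_start@1 write@3
I1 mul r3: issue@2 deps=(None,None) exec_start@2 write@4
I2 mul r3: issue@3 deps=(1,None) exec_start@4 write@6
I3 add r1: issue@4 deps=(None,0) exec_start@4 write@5
I4 mul r2: issue@5 deps=(0,None) exec_start@5 write@8
I5 add r3: issue@6 deps=(3,0) exec_start@6 write@7

Answer: 3 4 6 5 8 7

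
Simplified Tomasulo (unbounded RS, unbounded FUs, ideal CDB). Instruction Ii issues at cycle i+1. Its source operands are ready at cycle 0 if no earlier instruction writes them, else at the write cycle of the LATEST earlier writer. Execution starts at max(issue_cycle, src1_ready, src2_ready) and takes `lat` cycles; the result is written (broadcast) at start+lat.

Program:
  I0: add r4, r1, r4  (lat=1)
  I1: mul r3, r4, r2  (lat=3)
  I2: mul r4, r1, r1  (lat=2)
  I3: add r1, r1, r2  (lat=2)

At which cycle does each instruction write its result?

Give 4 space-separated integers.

Answer: 2 5 5 6

Derivation:
I0 add r4: issue@1 deps=(None,None) exec_start@1 write@2
I1 mul r3: issue@2 deps=(0,None) exec_start@2 write@5
I2 mul r4: issue@3 deps=(None,None) exec_start@3 write@5
I3 add r1: issue@4 deps=(None,None) exec_start@4 write@6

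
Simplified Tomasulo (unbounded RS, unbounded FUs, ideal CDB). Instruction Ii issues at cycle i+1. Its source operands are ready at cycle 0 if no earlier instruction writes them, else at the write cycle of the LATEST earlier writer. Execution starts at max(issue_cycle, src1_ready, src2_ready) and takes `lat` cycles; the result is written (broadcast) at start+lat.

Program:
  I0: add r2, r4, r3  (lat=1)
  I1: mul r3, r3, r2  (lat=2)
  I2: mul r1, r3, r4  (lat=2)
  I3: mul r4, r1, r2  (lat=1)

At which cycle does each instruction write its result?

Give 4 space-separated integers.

I0 add r2: issue@1 deps=(None,None) exec_start@1 write@2
I1 mul r3: issue@2 deps=(None,0) exec_start@2 write@4
I2 mul r1: issue@3 deps=(1,None) exec_start@4 write@6
I3 mul r4: issue@4 deps=(2,0) exec_start@6 write@7

Answer: 2 4 6 7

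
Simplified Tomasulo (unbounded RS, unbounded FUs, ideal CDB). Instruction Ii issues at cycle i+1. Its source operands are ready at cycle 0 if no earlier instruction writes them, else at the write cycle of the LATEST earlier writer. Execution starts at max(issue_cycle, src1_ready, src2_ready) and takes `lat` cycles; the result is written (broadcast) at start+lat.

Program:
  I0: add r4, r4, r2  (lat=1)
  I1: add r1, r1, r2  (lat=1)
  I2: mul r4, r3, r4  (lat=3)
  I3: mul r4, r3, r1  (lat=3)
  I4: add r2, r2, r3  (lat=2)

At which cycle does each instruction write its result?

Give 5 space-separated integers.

Answer: 2 3 6 7 7

Derivation:
I0 add r4: issue@1 deps=(None,None) exec_start@1 write@2
I1 add r1: issue@2 deps=(None,None) exec_start@2 write@3
I2 mul r4: issue@3 deps=(None,0) exec_start@3 write@6
I3 mul r4: issue@4 deps=(None,1) exec_start@4 write@7
I4 add r2: issue@5 deps=(None,None) exec_start@5 write@7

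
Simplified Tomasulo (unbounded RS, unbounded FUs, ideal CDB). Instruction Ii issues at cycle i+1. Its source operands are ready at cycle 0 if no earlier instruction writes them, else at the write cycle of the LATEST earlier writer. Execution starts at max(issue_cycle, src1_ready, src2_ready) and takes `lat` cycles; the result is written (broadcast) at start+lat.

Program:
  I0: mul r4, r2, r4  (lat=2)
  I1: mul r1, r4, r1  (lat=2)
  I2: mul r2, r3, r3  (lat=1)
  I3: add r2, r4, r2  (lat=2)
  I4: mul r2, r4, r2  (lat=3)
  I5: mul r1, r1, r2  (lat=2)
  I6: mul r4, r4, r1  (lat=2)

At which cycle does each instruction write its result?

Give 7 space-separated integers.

I0 mul r4: issue@1 deps=(None,None) exec_start@1 write@3
I1 mul r1: issue@2 deps=(0,None) exec_start@3 write@5
I2 mul r2: issue@3 deps=(None,None) exec_start@3 write@4
I3 add r2: issue@4 deps=(0,2) exec_start@4 write@6
I4 mul r2: issue@5 deps=(0,3) exec_start@6 write@9
I5 mul r1: issue@6 deps=(1,4) exec_start@9 write@11
I6 mul r4: issue@7 deps=(0,5) exec_start@11 write@13

Answer: 3 5 4 6 9 11 13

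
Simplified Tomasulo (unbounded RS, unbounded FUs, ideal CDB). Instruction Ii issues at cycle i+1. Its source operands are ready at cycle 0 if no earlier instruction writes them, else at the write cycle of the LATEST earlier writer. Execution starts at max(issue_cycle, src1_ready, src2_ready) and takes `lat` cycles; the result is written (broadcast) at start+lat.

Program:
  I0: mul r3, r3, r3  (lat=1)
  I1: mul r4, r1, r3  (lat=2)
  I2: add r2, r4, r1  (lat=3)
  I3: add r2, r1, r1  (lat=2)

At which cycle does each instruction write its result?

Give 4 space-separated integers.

Answer: 2 4 7 6

Derivation:
I0 mul r3: issue@1 deps=(None,None) exec_start@1 write@2
I1 mul r4: issue@2 deps=(None,0) exec_start@2 write@4
I2 add r2: issue@3 deps=(1,None) exec_start@4 write@7
I3 add r2: issue@4 deps=(None,None) exec_start@4 write@6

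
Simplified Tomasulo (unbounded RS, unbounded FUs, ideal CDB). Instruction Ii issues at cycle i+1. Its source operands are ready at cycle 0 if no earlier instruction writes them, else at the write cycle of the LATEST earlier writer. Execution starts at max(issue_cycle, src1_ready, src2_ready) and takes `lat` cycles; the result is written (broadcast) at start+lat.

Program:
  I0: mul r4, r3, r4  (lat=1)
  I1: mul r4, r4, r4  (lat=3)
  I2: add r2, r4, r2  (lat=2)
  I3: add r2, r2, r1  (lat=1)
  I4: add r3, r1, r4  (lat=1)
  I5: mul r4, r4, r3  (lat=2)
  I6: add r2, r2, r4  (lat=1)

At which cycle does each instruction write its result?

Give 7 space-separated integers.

Answer: 2 5 7 8 6 8 9

Derivation:
I0 mul r4: issue@1 deps=(None,None) exec_start@1 write@2
I1 mul r4: issue@2 deps=(0,0) exec_start@2 write@5
I2 add r2: issue@3 deps=(1,None) exec_start@5 write@7
I3 add r2: issue@4 deps=(2,None) exec_start@7 write@8
I4 add r3: issue@5 deps=(None,1) exec_start@5 write@6
I5 mul r4: issue@6 deps=(1,4) exec_start@6 write@8
I6 add r2: issue@7 deps=(3,5) exec_start@8 write@9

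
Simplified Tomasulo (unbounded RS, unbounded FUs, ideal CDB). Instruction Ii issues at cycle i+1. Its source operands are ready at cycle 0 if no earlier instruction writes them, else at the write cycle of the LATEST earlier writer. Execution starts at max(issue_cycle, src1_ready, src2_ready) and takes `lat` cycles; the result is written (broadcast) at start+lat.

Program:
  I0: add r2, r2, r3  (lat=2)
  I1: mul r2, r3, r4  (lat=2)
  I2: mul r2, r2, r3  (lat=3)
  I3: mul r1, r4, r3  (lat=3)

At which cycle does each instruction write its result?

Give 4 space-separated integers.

I0 add r2: issue@1 deps=(None,None) exec_start@1 write@3
I1 mul r2: issue@2 deps=(None,None) exec_start@2 write@4
I2 mul r2: issue@3 deps=(1,None) exec_start@4 write@7
I3 mul r1: issue@4 deps=(None,None) exec_start@4 write@7

Answer: 3 4 7 7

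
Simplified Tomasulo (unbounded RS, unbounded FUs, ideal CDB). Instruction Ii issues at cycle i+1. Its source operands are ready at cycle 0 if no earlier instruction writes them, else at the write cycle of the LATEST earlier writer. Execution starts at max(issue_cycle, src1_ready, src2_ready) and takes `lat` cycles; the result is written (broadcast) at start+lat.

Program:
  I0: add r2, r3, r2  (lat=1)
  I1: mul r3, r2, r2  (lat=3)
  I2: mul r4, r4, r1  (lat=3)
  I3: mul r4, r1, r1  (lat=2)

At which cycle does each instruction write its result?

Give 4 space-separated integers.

Answer: 2 5 6 6

Derivation:
I0 add r2: issue@1 deps=(None,None) exec_start@1 write@2
I1 mul r3: issue@2 deps=(0,0) exec_start@2 write@5
I2 mul r4: issue@3 deps=(None,None) exec_start@3 write@6
I3 mul r4: issue@4 deps=(None,None) exec_start@4 write@6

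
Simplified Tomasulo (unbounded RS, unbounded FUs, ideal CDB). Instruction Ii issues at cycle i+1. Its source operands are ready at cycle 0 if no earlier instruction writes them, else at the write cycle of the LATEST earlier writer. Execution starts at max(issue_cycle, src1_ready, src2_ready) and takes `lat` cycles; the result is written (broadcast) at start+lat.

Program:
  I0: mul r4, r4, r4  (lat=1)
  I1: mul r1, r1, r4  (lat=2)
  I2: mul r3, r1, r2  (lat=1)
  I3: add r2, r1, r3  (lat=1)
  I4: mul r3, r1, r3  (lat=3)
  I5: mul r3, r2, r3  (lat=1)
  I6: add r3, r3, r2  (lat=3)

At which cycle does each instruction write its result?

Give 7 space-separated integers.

Answer: 2 4 5 6 8 9 12

Derivation:
I0 mul r4: issue@1 deps=(None,None) exec_start@1 write@2
I1 mul r1: issue@2 deps=(None,0) exec_start@2 write@4
I2 mul r3: issue@3 deps=(1,None) exec_start@4 write@5
I3 add r2: issue@4 deps=(1,2) exec_start@5 write@6
I4 mul r3: issue@5 deps=(1,2) exec_start@5 write@8
I5 mul r3: issue@6 deps=(3,4) exec_start@8 write@9
I6 add r3: issue@7 deps=(5,3) exec_start@9 write@12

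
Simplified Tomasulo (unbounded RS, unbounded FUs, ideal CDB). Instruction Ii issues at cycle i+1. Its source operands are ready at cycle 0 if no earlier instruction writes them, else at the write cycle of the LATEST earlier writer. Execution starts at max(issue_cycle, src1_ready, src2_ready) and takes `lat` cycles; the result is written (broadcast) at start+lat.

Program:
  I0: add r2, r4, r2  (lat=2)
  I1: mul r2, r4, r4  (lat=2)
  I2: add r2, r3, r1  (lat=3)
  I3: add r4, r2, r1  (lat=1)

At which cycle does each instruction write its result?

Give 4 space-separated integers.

Answer: 3 4 6 7

Derivation:
I0 add r2: issue@1 deps=(None,None) exec_start@1 write@3
I1 mul r2: issue@2 deps=(None,None) exec_start@2 write@4
I2 add r2: issue@3 deps=(None,None) exec_start@3 write@6
I3 add r4: issue@4 deps=(2,None) exec_start@6 write@7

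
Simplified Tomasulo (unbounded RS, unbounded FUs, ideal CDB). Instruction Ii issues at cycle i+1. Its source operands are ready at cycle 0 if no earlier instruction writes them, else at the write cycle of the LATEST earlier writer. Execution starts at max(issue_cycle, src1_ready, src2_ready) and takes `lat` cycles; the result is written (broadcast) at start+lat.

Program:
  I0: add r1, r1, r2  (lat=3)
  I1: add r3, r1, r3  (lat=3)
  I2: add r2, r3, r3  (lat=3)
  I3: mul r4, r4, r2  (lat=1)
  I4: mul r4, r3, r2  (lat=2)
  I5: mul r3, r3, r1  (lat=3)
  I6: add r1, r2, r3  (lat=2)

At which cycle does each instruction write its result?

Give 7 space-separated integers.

Answer: 4 7 10 11 12 10 12

Derivation:
I0 add r1: issue@1 deps=(None,None) exec_start@1 write@4
I1 add r3: issue@2 deps=(0,None) exec_start@4 write@7
I2 add r2: issue@3 deps=(1,1) exec_start@7 write@10
I3 mul r4: issue@4 deps=(None,2) exec_start@10 write@11
I4 mul r4: issue@5 deps=(1,2) exec_start@10 write@12
I5 mul r3: issue@6 deps=(1,0) exec_start@7 write@10
I6 add r1: issue@7 deps=(2,5) exec_start@10 write@12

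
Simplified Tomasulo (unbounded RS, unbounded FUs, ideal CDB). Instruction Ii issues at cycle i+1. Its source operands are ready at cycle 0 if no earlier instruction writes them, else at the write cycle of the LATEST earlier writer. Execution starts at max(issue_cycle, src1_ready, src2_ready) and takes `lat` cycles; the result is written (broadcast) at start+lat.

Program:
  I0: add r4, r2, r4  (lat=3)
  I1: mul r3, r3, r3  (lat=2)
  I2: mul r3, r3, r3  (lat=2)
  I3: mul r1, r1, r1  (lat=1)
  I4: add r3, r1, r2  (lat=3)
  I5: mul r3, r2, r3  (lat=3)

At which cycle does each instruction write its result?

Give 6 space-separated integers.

I0 add r4: issue@1 deps=(None,None) exec_start@1 write@4
I1 mul r3: issue@2 deps=(None,None) exec_start@2 write@4
I2 mul r3: issue@3 deps=(1,1) exec_start@4 write@6
I3 mul r1: issue@4 deps=(None,None) exec_start@4 write@5
I4 add r3: issue@5 deps=(3,None) exec_start@5 write@8
I5 mul r3: issue@6 deps=(None,4) exec_start@8 write@11

Answer: 4 4 6 5 8 11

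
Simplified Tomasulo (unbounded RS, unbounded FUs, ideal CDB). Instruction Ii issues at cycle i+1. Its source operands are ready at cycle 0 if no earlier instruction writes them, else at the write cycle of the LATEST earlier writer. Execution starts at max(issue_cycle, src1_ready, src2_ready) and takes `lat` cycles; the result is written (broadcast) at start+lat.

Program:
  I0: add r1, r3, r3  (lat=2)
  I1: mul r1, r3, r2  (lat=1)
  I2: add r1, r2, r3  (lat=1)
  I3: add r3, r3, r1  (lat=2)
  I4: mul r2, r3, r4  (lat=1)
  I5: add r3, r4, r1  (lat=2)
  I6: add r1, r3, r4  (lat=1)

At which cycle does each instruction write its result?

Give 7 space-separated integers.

Answer: 3 3 4 6 7 8 9

Derivation:
I0 add r1: issue@1 deps=(None,None) exec_start@1 write@3
I1 mul r1: issue@2 deps=(None,None) exec_start@2 write@3
I2 add r1: issue@3 deps=(None,None) exec_start@3 write@4
I3 add r3: issue@4 deps=(None,2) exec_start@4 write@6
I4 mul r2: issue@5 deps=(3,None) exec_start@6 write@7
I5 add r3: issue@6 deps=(None,2) exec_start@6 write@8
I6 add r1: issue@7 deps=(5,None) exec_start@8 write@9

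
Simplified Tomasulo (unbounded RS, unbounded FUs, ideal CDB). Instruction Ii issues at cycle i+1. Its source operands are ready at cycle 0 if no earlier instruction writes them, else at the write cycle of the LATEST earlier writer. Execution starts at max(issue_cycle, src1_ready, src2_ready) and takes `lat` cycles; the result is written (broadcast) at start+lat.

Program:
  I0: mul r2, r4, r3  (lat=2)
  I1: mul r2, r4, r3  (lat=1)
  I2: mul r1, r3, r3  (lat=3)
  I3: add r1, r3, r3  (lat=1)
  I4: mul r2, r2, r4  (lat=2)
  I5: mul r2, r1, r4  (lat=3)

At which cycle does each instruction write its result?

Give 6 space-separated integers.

I0 mul r2: issue@1 deps=(None,None) exec_start@1 write@3
I1 mul r2: issue@2 deps=(None,None) exec_start@2 write@3
I2 mul r1: issue@3 deps=(None,None) exec_start@3 write@6
I3 add r1: issue@4 deps=(None,None) exec_start@4 write@5
I4 mul r2: issue@5 deps=(1,None) exec_start@5 write@7
I5 mul r2: issue@6 deps=(3,None) exec_start@6 write@9

Answer: 3 3 6 5 7 9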